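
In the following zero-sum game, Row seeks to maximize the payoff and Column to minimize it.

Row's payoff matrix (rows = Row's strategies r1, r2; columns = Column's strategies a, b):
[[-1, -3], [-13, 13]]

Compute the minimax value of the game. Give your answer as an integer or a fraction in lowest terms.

Row minima are -3 and -13, so Row's maximin is -3; column maxima are -1 and 13, so Column's minimax is -1. These differ, so the equilibrium is in mixed strategies.
Let Row play r1 with probability p. Column is indifferent when −p − 13(1−p) = −3p + 13(1−p), giving p = 13/14.
Let Column play a with probability q. Row is indifferent when −q − 3(1−q) = −13q + 13(1−q), giving q = 4/7.
The value is -1·(4/7) + (-3)·(3/7) = -13/7.

-13/7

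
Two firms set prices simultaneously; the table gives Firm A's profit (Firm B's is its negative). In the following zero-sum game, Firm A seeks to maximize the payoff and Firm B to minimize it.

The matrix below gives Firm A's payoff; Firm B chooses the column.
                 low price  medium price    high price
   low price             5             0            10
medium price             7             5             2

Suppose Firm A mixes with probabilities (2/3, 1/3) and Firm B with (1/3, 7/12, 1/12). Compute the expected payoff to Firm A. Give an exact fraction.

Against (1/3, 7/12, 1/12), each row's expected payoff is low price: 5/2; medium price: 65/12.
Taking the (2/3, 1/3)-weighted average: (2/3)·(5/2) + (1/3)·(65/12) = 125/36.

125/36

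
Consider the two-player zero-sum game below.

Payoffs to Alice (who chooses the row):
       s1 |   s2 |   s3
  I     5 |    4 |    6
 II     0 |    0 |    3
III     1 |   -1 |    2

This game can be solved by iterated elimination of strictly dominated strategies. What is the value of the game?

Row III is strictly dominated by row I (5>1, 4>-1, 6>2); eliminate III.
Column s3 is strictly dominated by s1 for Bob (5<6, 0<3); eliminate s3.
Row II is strictly dominated by row I (5>0, 4>0); eliminate II.
Column s1 is strictly dominated by s2 for Bob (4<5); eliminate s1.
Only (I, s2) remains, with payoff 4.

4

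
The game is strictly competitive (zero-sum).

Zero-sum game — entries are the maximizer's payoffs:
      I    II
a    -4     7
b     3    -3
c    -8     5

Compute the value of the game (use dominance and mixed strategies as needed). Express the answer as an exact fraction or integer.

Row c is strictly dominated by row a, so the maximizer never plays it.
The remaining 2×2 game on (a, b) × (I, II) has no saddle point. Let the maximizer play a with probability p; indifference gives −4p + 3(1−p) = 7p − 3(1−p), so p = 6/17.
Similarly the minimizer's optimal q on I is 10/17, and the value is -4·(10/17) + (7)·(7/17) = 9/17.

9/17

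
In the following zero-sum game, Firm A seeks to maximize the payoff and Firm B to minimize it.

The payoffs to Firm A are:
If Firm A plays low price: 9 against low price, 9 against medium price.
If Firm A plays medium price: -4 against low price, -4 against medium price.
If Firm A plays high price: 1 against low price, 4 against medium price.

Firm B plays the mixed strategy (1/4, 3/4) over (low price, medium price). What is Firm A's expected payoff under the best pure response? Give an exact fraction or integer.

low price: (9)·(1/4) + (9)·(3/4) = 9.
medium price: (-4)·(1/4) + (-4)·(3/4) = -4.
high price: (1)·(1/4) + (4)·(3/4) = 13/4.
The best pure response is low price with expected payoff 9.

9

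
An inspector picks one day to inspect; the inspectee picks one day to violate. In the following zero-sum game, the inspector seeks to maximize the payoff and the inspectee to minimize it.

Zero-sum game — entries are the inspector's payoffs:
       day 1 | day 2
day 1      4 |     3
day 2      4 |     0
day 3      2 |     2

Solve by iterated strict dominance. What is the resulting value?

3

Row day 3 is strictly dominated by row day 1 (4>2, 3>2); eliminate day 3.
Column day 1 is strictly dominated by day 2 for the inspectee (3<4, 0<4); eliminate day 1.
Row day 2 is strictly dominated by row day 1 (3>0); eliminate day 2.
Only (day 1, day 2) remains, with payoff 3.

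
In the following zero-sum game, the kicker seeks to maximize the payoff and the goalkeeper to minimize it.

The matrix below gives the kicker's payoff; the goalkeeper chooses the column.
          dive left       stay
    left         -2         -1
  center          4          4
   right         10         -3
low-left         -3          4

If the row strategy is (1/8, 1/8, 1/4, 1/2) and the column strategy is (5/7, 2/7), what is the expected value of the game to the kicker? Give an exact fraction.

Against (5/7, 2/7), each row's expected payoff is left: -12/7; center: 4; right: 44/7; low-left: -1.
Taking the (1/8, 1/8, 1/4, 1/2)-weighted average: (1/8)·(-12/7) + (1/8)·(4) + (1/4)·(44/7) + (1/2)·(-1) = 19/14.

19/14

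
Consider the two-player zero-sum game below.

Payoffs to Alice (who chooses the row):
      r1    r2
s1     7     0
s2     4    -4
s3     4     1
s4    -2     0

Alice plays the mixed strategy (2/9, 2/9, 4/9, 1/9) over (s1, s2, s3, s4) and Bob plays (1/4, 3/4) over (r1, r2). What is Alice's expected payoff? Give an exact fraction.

Against (1/4, 3/4), each row's expected payoff is s1: 7/4; s2: -2; s3: 7/4; s4: -1/2.
Taking the (2/9, 2/9, 4/9, 1/9)-weighted average: (2/9)·(7/4) + (2/9)·(-2) + (4/9)·(7/4) + (1/9)·(-1/2) = 2/3.

2/3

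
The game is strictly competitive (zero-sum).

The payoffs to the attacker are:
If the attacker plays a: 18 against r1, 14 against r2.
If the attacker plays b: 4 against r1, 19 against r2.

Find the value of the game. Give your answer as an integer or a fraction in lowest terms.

Row minima are 14 and 4, so the attacker's maximin is 14; column maxima are 18 and 19, so the defender's minimax is 18. These differ, so the equilibrium is in mixed strategies.
Let the attacker play a with probability p. The defender is indifferent when 18p + 4(1−p) = 14p + 19(1−p), giving p = 15/19.
Let the defender play r1 with probability q. The attacker is indifferent when 18q + 14(1−q) = 4q + 19(1−q), giving q = 5/19.
The value is 18·(5/19) + (14)·(14/19) = 286/19.

286/19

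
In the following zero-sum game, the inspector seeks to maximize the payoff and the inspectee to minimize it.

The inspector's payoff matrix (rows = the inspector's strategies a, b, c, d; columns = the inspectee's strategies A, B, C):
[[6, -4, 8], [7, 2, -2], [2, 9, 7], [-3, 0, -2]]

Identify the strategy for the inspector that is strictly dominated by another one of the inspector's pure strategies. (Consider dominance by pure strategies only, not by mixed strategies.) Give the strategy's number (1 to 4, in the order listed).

4

Compare d with c: 2 > -3, 9 > 0, 7 > -2.
So c strictly dominates d for the inspector; d is strictly dominated.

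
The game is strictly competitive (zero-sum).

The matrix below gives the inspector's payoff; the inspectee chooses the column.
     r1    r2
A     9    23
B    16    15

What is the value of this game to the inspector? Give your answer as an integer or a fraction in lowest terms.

233/15

Row minima are 9 and 15, so the inspector's maximin is 15; column maxima are 16 and 23, so the inspectee's minimax is 16. These differ, so the equilibrium is in mixed strategies.
Let the inspector play A with probability p. The inspectee is indifferent when 9p + 16(1−p) = 23p + 15(1−p), giving p = 1/15.
Let the inspectee play r1 with probability q. The inspector is indifferent when 9q + 23(1−q) = 16q + 15(1−q), giving q = 8/15.
The value is 9·(8/15) + (23)·(7/15) = 233/15.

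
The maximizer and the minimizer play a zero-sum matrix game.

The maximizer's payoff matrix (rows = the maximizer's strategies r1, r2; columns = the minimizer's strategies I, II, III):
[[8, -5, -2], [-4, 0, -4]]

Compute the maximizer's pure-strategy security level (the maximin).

-4

The worst-case payoff for each row is r1: -5, r2: -4.
The best of these is -4.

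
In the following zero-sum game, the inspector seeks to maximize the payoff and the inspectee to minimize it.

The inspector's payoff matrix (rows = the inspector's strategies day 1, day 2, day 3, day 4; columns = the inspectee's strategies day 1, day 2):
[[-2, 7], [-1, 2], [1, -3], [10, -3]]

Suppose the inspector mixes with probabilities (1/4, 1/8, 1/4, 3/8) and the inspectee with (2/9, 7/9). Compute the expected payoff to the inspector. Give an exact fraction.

Against (2/9, 7/9), each row's expected payoff is day 1: 5; day 2: 4/3; day 3: -19/9; day 4: -1/9.
Taking the (1/4, 1/8, 1/4, 3/8)-weighted average: (1/4)·(5) + (1/8)·(4/3) + (1/4)·(-19/9) + (3/8)·(-1/9) = 61/72.

61/72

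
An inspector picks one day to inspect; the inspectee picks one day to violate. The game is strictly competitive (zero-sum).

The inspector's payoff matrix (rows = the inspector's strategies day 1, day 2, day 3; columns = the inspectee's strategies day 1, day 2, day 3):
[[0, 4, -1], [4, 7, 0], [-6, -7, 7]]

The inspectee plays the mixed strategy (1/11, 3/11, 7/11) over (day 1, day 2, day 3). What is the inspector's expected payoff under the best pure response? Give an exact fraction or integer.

day 1: (0)·(1/11) + (4)·(3/11) + (-1)·(7/11) = 5/11.
day 2: (4)·(1/11) + (7)·(3/11) + (0)·(7/11) = 25/11.
day 3: (-6)·(1/11) + (-7)·(3/11) + (7)·(7/11) = 2.
The best pure response is day 2 with expected payoff 25/11.

25/11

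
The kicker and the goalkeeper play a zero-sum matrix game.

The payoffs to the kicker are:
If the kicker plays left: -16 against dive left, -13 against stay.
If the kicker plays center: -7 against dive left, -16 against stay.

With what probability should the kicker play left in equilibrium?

3/4

Row minima are -16 and -16, so the kicker's maximin is -16; column maxima are -7 and -13, so the goalkeeper's minimax is -13. These differ, so the equilibrium is in mixed strategies.
Let the kicker play left with probability p. The goalkeeper is indifferent when −16p − 7(1−p) = −13p − 16(1−p), giving p = 3/4.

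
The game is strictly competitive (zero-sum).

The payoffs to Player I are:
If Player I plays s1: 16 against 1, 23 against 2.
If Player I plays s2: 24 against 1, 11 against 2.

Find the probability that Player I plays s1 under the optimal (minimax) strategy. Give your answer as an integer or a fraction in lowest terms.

Row minima are 16 and 11, so Player I's maximin is 16; column maxima are 24 and 23, so Player II's minimax is 23. These differ, so the equilibrium is in mixed strategies.
Let Player I play s1 with probability p. Player II is indifferent when 16p + 24(1−p) = 23p + 11(1−p), giving p = 13/20.

13/20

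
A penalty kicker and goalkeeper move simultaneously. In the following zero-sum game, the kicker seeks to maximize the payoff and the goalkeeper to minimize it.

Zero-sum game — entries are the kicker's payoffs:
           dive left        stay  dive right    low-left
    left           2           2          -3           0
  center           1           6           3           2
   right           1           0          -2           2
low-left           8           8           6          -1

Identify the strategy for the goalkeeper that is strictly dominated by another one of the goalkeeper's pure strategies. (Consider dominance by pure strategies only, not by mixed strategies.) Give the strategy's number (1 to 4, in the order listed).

The goalkeeper prefers columns that give the kicker less. Compare stay with dive right: -3 < 2, 3 < 6, -2 < 0, 6 < 8.
So dive right strictly dominates stay for the goalkeeper; stay is strictly dominated.

2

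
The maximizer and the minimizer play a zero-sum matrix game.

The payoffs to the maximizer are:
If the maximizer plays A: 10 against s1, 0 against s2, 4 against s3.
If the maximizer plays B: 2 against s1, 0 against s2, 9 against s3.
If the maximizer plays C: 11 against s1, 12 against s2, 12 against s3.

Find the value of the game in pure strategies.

11

Row minima: 0, 0, 11 → the maximizer's maximin is 11.
Column maxima: 11, 12, 12 → the minimizer's minimax is 11.
They coincide at (C, s1), so the value is 11.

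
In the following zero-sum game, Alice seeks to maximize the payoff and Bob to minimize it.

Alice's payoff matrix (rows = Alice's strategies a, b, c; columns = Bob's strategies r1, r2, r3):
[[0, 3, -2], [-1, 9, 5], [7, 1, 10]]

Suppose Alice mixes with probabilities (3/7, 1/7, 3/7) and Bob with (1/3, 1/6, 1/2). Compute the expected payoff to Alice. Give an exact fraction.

Against (1/3, 1/6, 1/2), each row's expected payoff is a: -1/2; b: 11/3; c: 15/2.
Taking the (3/7, 1/7, 3/7)-weighted average: (3/7)·(-1/2) + (1/7)·(11/3) + (3/7)·(15/2) = 74/21.

74/21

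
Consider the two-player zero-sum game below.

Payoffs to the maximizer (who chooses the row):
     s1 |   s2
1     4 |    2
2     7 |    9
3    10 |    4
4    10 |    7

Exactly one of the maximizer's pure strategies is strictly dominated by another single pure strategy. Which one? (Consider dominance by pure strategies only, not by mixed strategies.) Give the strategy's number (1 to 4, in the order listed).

1

Compare 1 with 2: 7 > 4, 9 > 2.
So 2 strictly dominates 1 for the maximizer; 1 is strictly dominated.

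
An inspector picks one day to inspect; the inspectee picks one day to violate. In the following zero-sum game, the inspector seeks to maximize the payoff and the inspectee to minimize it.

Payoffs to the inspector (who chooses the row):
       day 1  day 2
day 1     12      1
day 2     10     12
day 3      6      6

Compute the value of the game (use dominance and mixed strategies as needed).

134/13

Row day 3 is strictly dominated by row day 2, so the inspector never plays it.
The remaining 2×2 game on (day 1, day 2) × (day 1, day 2) has no saddle point. Let the inspector play day 1 with probability p; indifference gives 12p + 10(1−p) = p + 12(1−p), so p = 2/13.
Similarly the inspectee's optimal q on day 1 is 11/13, and the value is 12·(11/13) + (1)·(2/13) = 134/13.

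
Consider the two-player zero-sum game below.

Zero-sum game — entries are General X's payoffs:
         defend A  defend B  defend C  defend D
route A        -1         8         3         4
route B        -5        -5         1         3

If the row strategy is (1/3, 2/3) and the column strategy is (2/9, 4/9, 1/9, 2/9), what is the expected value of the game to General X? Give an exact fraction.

-5/27

Against (2/9, 4/9, 1/9, 2/9), each row's expected payoff is route A: 41/9; route B: -23/9.
Taking the (1/3, 2/3)-weighted average: (1/3)·(41/9) + (2/3)·(-23/9) = -5/27.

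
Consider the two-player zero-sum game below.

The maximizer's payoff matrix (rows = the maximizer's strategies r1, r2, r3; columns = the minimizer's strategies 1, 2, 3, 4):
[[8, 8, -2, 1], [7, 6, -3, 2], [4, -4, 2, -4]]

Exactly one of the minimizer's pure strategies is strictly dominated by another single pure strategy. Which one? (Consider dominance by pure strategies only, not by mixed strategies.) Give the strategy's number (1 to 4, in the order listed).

1

The minimizer prefers columns that give the maximizer less. Compare 1 with 3: -2 < 8, -3 < 7, 2 < 4.
So 3 strictly dominates 1 for the minimizer; 1 is strictly dominated.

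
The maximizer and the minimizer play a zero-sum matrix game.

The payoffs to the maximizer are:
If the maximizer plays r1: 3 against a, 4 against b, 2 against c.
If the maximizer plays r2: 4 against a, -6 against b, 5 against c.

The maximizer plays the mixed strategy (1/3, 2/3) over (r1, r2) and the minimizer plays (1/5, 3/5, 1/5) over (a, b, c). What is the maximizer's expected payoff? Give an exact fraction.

Against (1/5, 3/5, 1/5), each row's expected payoff is r1: 17/5; r2: -9/5.
Taking the (1/3, 2/3)-weighted average: (1/3)·(17/5) + (2/3)·(-9/5) = -1/15.

-1/15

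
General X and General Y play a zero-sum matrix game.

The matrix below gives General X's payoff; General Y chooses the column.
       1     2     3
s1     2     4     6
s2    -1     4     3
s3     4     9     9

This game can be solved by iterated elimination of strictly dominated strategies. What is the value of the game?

Column 3 is strictly dominated by 1 for General Y (2<6, -1<3, 4<9); eliminate 3.
Row s1 is strictly dominated by row s3 (4>2, 9>4); eliminate s1.
Column 2 is strictly dominated by 1 for General Y (-1<4, 4<9); eliminate 2.
Row s2 is strictly dominated by row s3 (4>-1); eliminate s2.
Only (s3, 1) remains, with payoff 4.

4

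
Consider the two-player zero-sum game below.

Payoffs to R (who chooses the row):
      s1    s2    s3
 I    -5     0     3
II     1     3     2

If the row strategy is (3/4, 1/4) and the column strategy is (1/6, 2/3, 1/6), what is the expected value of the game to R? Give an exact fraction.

Against (1/6, 2/3, 1/6), each row's expected payoff is I: -1/3; II: 5/2.
Taking the (3/4, 1/4)-weighted average: (3/4)·(-1/3) + (1/4)·(5/2) = 3/8.

3/8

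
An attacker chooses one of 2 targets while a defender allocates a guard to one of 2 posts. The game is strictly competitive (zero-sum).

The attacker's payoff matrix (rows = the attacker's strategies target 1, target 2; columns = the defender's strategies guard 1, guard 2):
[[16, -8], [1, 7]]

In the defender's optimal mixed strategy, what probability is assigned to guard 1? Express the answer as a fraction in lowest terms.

Row minima are -8 and 1, so the attacker's maximin is 1; column maxima are 16 and 7, so the defender's minimax is 7. These differ, so the equilibrium is in mixed strategies.
Let the defender play guard 1 with probability q. The attacker is indifferent when 16q − 8(1−q) = q + 7(1−q), giving q = 1/2.

1/2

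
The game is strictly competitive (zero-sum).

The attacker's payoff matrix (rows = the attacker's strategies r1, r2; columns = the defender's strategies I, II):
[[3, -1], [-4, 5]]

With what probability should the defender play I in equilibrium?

Row minima are -1 and -4, so the attacker's maximin is -1; column maxima are 3 and 5, so the defender's minimax is 3. These differ, so the equilibrium is in mixed strategies.
Let the defender play I with probability q. The attacker is indifferent when 3q − (1−q) = −4q + 5(1−q), giving q = 6/13.

6/13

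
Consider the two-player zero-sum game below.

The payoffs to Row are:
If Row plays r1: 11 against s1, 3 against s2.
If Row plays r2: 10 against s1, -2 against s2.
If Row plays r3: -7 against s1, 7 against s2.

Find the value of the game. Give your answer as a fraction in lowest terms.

Row r2 is strictly dominated by row r1, so Row never plays it.
The remaining 2×2 game on (r1, r3) × (s1, s2) has no saddle point. Let Row play r1 with probability p; indifference gives 11p − 7(1−p) = 3p + 7(1−p), so p = 7/11.
Similarly Column's optimal q on s1 is 2/11, and the value is 11·(2/11) + (3)·(9/11) = 49/11.

49/11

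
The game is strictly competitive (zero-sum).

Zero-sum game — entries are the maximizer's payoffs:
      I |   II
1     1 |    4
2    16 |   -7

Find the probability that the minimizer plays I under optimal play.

Row minima are 1 and -7, so the maximizer's maximin is 1; column maxima are 16 and 4, so the minimizer's minimax is 4. These differ, so the equilibrium is in mixed strategies.
Let the minimizer play I with probability q. The maximizer is indifferent when q + 4(1−q) = 16q − 7(1−q), giving q = 11/26.

11/26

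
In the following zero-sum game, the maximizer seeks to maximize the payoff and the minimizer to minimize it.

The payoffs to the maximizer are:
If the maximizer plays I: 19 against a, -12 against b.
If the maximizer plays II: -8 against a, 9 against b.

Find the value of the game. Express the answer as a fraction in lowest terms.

Row minima are -12 and -8, so the maximizer's maximin is -8; column maxima are 19 and 9, so the minimizer's minimax is 9. These differ, so the equilibrium is in mixed strategies.
Let the maximizer play I with probability p. The minimizer is indifferent when 19p − 8(1−p) = −12p + 9(1−p), giving p = 17/48.
Let the minimizer play a with probability q. The maximizer is indifferent when 19q − 12(1−q) = −8q + 9(1−q), giving q = 7/16.
The value is 19·(7/16) + (-12)·(9/16) = 25/16.

25/16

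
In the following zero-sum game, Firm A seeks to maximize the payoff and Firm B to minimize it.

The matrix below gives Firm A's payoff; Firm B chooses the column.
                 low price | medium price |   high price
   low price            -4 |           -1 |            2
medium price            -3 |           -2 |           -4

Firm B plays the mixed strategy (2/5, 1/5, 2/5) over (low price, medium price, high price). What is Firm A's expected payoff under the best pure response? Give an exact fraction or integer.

low price: (-4)·(2/5) + (-1)·(1/5) + (2)·(2/5) = -1.
medium price: (-3)·(2/5) + (-2)·(1/5) + (-4)·(2/5) = -16/5.
The best pure response is low price with expected payoff -1.

-1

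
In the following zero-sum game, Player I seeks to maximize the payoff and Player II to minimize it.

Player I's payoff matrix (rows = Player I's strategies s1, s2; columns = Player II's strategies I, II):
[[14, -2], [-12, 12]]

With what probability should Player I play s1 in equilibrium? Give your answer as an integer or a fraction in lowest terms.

Row minima are -2 and -12, so Player I's maximin is -2; column maxima are 14 and 12, so Player II's minimax is 12. These differ, so the equilibrium is in mixed strategies.
Let Player I play s1 with probability p. Player II is indifferent when 14p − 12(1−p) = −2p + 12(1−p), giving p = 3/5.

3/5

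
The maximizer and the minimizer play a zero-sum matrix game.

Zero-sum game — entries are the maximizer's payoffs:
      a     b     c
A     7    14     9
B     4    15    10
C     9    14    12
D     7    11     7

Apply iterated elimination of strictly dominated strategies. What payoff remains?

Row D is strictly dominated by row C (9>7, 14>11, 12>7); eliminate D.
Column c is strictly dominated by a for the minimizer (7<9, 4<10, 9<12); eliminate c.
Column b is strictly dominated by a for the minimizer (7<14, 4<15, 9<14); eliminate b.
Row B is strictly dominated by row A (7>4); eliminate B.
Row A is strictly dominated by row C (9>7); eliminate A.
Only (C, a) remains, with payoff 9.

9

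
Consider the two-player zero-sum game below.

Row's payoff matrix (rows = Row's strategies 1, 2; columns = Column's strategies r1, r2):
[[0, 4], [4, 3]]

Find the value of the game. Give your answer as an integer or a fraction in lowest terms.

16/5

Row minima are 0 and 3, so Row's maximin is 3; column maxima are 4 and 4, so Column's minimax is 4. These differ, so the equilibrium is in mixed strategies.
Let Row play 1 with probability p. Column is indifferent when 4(1−p) = 4p + 3(1−p), giving p = 1/5.
Let Column play r1 with probability q. Row is indifferent when 4(1−q) = 4q + 3(1−q), giving q = 1/5.
The value is 0·(1/5) + (4)·(4/5) = 16/5.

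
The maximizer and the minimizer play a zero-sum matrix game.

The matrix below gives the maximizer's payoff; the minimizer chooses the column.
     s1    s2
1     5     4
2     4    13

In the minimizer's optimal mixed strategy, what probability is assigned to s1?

9/10

Row minima are 4 and 4, so the maximizer's maximin is 4; column maxima are 5 and 13, so the minimizer's minimax is 5. These differ, so the equilibrium is in mixed strategies.
Let the minimizer play s1 with probability q. The maximizer is indifferent when 5q + 4(1−q) = 4q + 13(1−q), giving q = 9/10.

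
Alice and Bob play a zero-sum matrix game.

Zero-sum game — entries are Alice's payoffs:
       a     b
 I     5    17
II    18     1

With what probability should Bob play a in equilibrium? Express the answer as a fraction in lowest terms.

Row minima are 5 and 1, so Alice's maximin is 5; column maxima are 18 and 17, so Bob's minimax is 17. These differ, so the equilibrium is in mixed strategies.
Let Bob play a with probability q. Alice is indifferent when 5q + 17(1−q) = 18q + (1−q), giving q = 16/29.

16/29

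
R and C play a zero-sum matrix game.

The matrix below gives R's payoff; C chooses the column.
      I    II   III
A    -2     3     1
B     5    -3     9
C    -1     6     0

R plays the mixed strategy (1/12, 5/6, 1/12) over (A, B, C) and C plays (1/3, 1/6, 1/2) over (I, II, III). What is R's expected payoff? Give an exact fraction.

173/36

Against (1/3, 1/6, 1/2), each row's expected payoff is A: 1/3; B: 17/3; C: 2/3.
Taking the (1/12, 5/6, 1/12)-weighted average: (1/12)·(1/3) + (5/6)·(17/3) + (1/12)·(2/3) = 173/36.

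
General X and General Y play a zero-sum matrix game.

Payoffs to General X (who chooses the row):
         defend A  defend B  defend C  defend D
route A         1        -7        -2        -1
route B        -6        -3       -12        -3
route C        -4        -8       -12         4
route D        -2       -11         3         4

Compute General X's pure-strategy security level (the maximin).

The worst-case payoff for each row is route A: -7, route B: -12, route C: -12, route D: -11.
The best of these is -7.

-7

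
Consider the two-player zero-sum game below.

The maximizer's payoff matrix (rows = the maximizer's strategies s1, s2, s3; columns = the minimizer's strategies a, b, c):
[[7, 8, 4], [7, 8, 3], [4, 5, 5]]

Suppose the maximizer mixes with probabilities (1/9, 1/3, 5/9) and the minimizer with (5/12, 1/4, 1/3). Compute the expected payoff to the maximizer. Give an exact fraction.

Against (5/12, 1/4, 1/3), each row's expected payoff is s1: 25/4; s2: 71/12; s3: 55/12.
Taking the (1/9, 1/3, 5/9)-weighted average: (1/9)·(25/4) + (1/3)·(71/12) + (5/9)·(55/12) = 563/108.

563/108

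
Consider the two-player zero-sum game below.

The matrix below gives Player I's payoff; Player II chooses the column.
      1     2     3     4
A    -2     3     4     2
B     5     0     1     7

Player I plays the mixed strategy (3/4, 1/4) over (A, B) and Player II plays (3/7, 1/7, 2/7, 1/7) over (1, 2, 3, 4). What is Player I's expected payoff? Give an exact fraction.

Against (3/7, 1/7, 2/7, 1/7), each row's expected payoff is A: 1; B: 24/7.
Taking the (3/4, 1/4)-weighted average: (3/4)·(1) + (1/4)·(24/7) = 45/28.

45/28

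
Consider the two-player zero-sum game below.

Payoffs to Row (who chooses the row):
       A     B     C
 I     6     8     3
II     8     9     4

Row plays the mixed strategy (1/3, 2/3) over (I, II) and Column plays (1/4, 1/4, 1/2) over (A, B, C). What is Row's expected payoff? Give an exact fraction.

35/6

Against (1/4, 1/4, 1/2), each row's expected payoff is I: 5; II: 25/4.
Taking the (1/3, 2/3)-weighted average: (1/3)·(5) + (2/3)·(25/4) = 35/6.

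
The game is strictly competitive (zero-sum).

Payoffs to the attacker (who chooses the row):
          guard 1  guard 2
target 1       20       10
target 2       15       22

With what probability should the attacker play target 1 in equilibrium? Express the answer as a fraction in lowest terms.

7/17

Row minima are 10 and 15, so the attacker's maximin is 15; column maxima are 20 and 22, so the defender's minimax is 20. These differ, so the equilibrium is in mixed strategies.
Let the attacker play target 1 with probability p. The defender is indifferent when 20p + 15(1−p) = 10p + 22(1−p), giving p = 7/17.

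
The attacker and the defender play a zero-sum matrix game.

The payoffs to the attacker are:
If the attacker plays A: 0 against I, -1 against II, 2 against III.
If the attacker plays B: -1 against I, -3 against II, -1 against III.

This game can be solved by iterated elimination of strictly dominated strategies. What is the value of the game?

Row B is strictly dominated by row A (0>-1, -1>-3, 2>-1); eliminate B.
Column III is strictly dominated by I for the defender (0<2); eliminate III.
Column I is strictly dominated by II for the defender (-1<0); eliminate I.
Only (A, II) remains, with payoff -1.

-1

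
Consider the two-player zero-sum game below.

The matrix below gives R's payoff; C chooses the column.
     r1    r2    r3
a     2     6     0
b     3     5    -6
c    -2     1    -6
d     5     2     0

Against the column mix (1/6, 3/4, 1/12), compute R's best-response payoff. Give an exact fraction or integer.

29/6

a: (2)·(1/6) + (6)·(3/4) + (0)·(1/12) = 29/6.
b: (3)·(1/6) + (5)·(3/4) + (-6)·(1/12) = 15/4.
c: (-2)·(1/6) + (1)·(3/4) + (-6)·(1/12) = -1/12.
d: (5)·(1/6) + (2)·(3/4) + (0)·(1/12) = 7/3.
The best pure response is a with expected payoff 29/6.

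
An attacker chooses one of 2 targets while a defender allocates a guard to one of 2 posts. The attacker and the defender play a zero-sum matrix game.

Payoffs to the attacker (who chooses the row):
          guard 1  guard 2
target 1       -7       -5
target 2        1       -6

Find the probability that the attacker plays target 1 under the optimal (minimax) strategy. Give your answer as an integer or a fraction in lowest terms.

Row minima are -7 and -6, so the attacker's maximin is -6; column maxima are 1 and -5, so the defender's minimax is -5. These differ, so the equilibrium is in mixed strategies.
Let the attacker play target 1 with probability p. The defender is indifferent when −7p + (1−p) = −5p − 6(1−p), giving p = 7/9.

7/9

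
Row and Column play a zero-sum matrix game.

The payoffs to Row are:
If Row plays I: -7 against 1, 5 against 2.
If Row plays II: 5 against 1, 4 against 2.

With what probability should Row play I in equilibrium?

1/13

Row minima are -7 and 4, so Row's maximin is 4; column maxima are 5 and 5, so Column's minimax is 5. These differ, so the equilibrium is in mixed strategies.
Let Row play I with probability p. Column is indifferent when −7p + 5(1−p) = 5p + 4(1−p), giving p = 1/13.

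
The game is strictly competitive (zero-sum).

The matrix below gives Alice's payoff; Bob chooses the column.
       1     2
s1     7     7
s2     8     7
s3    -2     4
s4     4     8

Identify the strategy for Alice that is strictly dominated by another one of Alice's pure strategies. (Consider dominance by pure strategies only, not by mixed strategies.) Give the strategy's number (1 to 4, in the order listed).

3

Compare s3 with s1: 7 > -2, 7 > 4.
So s1 strictly dominates s3 for Alice; s3 is strictly dominated.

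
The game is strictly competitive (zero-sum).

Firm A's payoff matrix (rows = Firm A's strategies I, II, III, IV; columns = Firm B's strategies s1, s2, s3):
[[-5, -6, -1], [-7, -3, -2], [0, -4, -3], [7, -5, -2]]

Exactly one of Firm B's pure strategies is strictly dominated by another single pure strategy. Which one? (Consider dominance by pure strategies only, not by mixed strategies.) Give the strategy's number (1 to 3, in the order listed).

3

Firm B prefers columns that give Firm A less. Compare s3 with s2: -6 < -1, -3 < -2, -4 < -3, -5 < -2.
So s2 strictly dominates s3 for Firm B; s3 is strictly dominated.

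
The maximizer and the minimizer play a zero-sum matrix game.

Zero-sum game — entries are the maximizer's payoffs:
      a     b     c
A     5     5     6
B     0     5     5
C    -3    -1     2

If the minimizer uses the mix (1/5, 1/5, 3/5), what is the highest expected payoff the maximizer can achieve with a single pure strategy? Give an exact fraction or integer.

28/5

A: (5)·(1/5) + (5)·(1/5) + (6)·(3/5) = 28/5.
B: (0)·(1/5) + (5)·(1/5) + (5)·(3/5) = 4.
C: (-3)·(1/5) + (-1)·(1/5) + (2)·(3/5) = 2/5.
The best pure response is A with expected payoff 28/5.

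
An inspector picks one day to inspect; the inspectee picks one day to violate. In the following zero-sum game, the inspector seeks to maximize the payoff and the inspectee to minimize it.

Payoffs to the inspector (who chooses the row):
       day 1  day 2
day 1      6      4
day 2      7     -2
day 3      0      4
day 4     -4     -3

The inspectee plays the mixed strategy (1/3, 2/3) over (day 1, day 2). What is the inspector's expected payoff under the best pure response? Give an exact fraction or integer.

day 1: (6)·(1/3) + (4)·(2/3) = 14/3.
day 2: (7)·(1/3) + (-2)·(2/3) = 1.
day 3: (0)·(1/3) + (4)·(2/3) = 8/3.
day 4: (-4)·(1/3) + (-3)·(2/3) = -10/3.
The best pure response is day 1 with expected payoff 14/3.

14/3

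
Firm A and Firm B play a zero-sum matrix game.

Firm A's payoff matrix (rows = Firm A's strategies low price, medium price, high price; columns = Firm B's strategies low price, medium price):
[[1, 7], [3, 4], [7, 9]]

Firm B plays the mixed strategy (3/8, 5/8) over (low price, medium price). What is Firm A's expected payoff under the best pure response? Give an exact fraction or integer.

low price: (1)·(3/8) + (7)·(5/8) = 19/4.
medium price: (3)·(3/8) + (4)·(5/8) = 29/8.
high price: (7)·(3/8) + (9)·(5/8) = 33/4.
The best pure response is high price with expected payoff 33/4.

33/4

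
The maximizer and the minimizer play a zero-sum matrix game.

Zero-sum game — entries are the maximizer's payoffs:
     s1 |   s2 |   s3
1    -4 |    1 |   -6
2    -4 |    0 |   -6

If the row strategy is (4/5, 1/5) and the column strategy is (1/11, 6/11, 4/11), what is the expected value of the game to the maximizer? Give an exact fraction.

-116/55

Against (1/11, 6/11, 4/11), each row's expected payoff is 1: -2; 2: -28/11.
Taking the (4/5, 1/5)-weighted average: (4/5)·(-2) + (1/5)·(-28/11) = -116/55.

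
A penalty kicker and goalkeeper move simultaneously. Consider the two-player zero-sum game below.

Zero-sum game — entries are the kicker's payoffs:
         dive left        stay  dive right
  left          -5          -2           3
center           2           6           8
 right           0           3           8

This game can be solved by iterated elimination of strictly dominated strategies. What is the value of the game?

Row left is strictly dominated by row center (2>-5, 6>-2, 8>3); eliminate left.
Column stay is strictly dominated by dive left for the goalkeeper (2<6, 0<3); eliminate stay.
Column dive right is strictly dominated by dive left for the goalkeeper (2<8, 0<8); eliminate dive right.
Row right is strictly dominated by row center (2>0); eliminate right.
Only (center, dive left) remains, with payoff 2.

2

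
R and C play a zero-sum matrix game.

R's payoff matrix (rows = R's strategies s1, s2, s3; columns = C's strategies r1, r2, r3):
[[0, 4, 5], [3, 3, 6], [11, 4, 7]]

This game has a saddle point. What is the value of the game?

4

Row minima: 0, 3, 4 → R's maximin is 4.
Column maxima: 11, 4, 7 → C's minimax is 4.
They coincide at (s3, r2), so the value is 4.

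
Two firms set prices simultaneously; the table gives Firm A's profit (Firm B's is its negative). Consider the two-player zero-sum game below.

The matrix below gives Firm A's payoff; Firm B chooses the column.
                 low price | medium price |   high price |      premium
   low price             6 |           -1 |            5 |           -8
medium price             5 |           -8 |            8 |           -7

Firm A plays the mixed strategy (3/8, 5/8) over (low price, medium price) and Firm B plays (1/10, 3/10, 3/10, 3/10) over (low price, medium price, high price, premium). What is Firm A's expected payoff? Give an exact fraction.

Against (1/10, 3/10, 3/10, 3/10), each row's expected payoff is low price: -3/5; medium price: -8/5.
Taking the (3/8, 5/8)-weighted average: (3/8)·(-3/5) + (5/8)·(-8/5) = -49/40.

-49/40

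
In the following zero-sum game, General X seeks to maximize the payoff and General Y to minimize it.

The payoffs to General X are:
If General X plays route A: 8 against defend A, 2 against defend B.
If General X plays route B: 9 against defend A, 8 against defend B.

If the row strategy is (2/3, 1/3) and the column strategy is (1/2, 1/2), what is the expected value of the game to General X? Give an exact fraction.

Against (1/2, 1/2), each row's expected payoff is route A: 5; route B: 17/2.
Taking the (2/3, 1/3)-weighted average: (2/3)·(5) + (1/3)·(17/2) = 37/6.

37/6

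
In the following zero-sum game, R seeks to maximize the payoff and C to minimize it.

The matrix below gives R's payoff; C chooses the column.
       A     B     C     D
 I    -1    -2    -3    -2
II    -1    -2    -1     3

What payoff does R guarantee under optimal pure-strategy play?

-2

Row minima: -3, -2 → R's maximin is -2.
Column maxima: -1, -2, -1, 3 → C's minimax is -2.
They coincide at (II, B), so the value is -2.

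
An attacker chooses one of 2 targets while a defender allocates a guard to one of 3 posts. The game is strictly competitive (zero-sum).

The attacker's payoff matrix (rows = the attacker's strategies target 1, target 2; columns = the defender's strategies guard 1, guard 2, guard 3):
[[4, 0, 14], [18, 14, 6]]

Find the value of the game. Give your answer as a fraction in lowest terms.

98/11

Column guard 1 is strictly dominated by guard 2 for the defender (it gives the attacker more in every row).
The remaining 2×2 game on (target 1, target 2) × (guard 2, guard 3) has no saddle point. Let the attacker play target 1 with probability p; indifference gives 14(1−p) = 14p + 6(1−p), so p = 4/11.
Similarly the defender's optimal q on guard 2 is 4/11, and the value is 0·(4/11) + (14)·(7/11) = 98/11.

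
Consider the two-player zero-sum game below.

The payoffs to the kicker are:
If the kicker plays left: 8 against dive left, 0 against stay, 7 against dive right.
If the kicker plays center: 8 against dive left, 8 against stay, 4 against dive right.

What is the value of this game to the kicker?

Column dive left is strictly dominated by dive right for the goalkeeper (it gives the kicker more in every row).
The remaining 2×2 game on (left, center) × (stay, dive right) has no saddle point. Let the kicker play left with probability p; indifference gives 8(1−p) = 7p + 4(1−p), so p = 4/11.
Similarly the goalkeeper's optimal q on stay is 3/11, and the value is 0·(3/11) + (7)·(8/11) = 56/11.

56/11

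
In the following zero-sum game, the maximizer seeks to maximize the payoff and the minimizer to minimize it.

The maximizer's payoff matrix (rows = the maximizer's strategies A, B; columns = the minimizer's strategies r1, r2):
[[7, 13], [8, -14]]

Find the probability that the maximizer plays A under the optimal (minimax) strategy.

11/14

Row minima are 7 and -14, so the maximizer's maximin is 7; column maxima are 8 and 13, so the minimizer's minimax is 8. These differ, so the equilibrium is in mixed strategies.
Let the maximizer play A with probability p. The minimizer is indifferent when 7p + 8(1−p) = 13p − 14(1−p), giving p = 11/14.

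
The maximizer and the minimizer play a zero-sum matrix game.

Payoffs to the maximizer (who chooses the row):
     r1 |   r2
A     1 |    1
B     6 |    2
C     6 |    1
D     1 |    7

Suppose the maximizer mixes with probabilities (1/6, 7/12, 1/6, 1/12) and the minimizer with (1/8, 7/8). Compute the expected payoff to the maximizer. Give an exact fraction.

Against (1/8, 7/8), each row's expected payoff is A: 1; B: 5/2; C: 13/8; D: 25/4.
Taking the (1/6, 7/12, 1/6, 1/12)-weighted average: (1/6)·(1) + (7/12)·(5/2) + (1/6)·(13/8) + (1/12)·(25/4) = 29/12.

29/12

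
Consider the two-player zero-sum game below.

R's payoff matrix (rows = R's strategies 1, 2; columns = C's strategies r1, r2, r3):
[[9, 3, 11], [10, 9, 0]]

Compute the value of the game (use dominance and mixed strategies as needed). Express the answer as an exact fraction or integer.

99/17

Column r1 is strictly dominated by r2 for C (it gives R more in every row).
The remaining 2×2 game on (1, 2) × (r2, r3) has no saddle point. Let R play 1 with probability p; indifference gives 3p + 9(1−p) = 11p, so p = 9/17.
Similarly C's optimal q on r2 is 11/17, and the value is 3·(11/17) + (11)·(6/17) = 99/17.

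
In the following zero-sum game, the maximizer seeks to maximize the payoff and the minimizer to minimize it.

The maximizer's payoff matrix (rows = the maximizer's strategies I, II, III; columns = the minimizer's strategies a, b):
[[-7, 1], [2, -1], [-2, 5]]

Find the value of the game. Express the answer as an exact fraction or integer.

Row I is strictly dominated by row III, so the maximizer never plays it.
The remaining 2×2 game on (II, III) × (a, b) has no saddle point. Let the maximizer play II with probability p; indifference gives 2p − 2(1−p) = −p + 5(1−p), so p = 7/10.
Similarly the minimizer's optimal q on a is 3/5, and the value is 2·(3/5) + (-1)·(2/5) = 4/5.

4/5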